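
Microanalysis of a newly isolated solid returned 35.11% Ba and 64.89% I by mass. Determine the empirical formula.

Assume 100 g: 35.11 g Ba, 64.89 g I.
Ba: 35.11 g ÷ 137.33 g/mol = 0.2557 mol
I: 64.89 g ÷ 126.90 g/mol = 0.5113 mol
Divide by the smallest (0.2557 mol Ba): Ba 1.000, I 2.000
→ BaI2

BaI2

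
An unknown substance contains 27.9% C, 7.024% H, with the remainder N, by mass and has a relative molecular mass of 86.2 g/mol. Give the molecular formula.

Assume 100 g: 27.9 g C, 7.024 g H, 65.076 g N.
C: 27.9 g ÷ 12.01 g/mol = 2.323 mol
H: 7.024 g ÷ 1.008 g/mol = 6.968 mol
N: 65.076 g ÷ 14.01 g/mol = 4.645 mol
Smallest is C at 2.323 mol; normalising gives C 1.000, H 3.000, N 2.000
≈ 1:3:2 → CH3N2
Empirical-formula mass = 43.05 g/mol
n = 86.2 / 43.05 = 2.00 ≈ 2
Molecular formula = (CH3N2)×2 = C2H6N4

C2H6N4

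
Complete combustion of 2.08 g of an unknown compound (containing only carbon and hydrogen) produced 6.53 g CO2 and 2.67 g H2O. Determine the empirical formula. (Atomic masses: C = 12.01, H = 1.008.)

CH2

mol C = 6.53 / 44.01 = 0.1484; mass C = 0.1484 × 12.01 = 1.782 g
mol H = 2 × (2.67 / 18.02) = 0.2963; mass H = 0.2963 × 1.008 = 0.2987 g
Ratios (÷ 0.1484): C 1.000, H 1.997
Ratio ≈ 1:2, so the empirical formula is CH2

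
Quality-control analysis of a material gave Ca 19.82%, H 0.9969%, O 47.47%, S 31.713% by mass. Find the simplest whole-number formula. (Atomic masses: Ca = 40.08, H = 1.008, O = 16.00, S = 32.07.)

Assume 100 g: 19.82 g Ca, 0.9969 g H, 47.47 g O, 31.713 g S.
Ca: 19.82 g ÷ 40.08 g/mol = 0.4945 mol
H: 0.9969 g ÷ 1.008 g/mol = 0.989 mol
O: 47.47 g ÷ 16.00 g/mol = 2.967 mol
S: 31.713 g ÷ 32.07 g/mol = 0.9889 mol
Ratios (÷ 0.4945): Ca 1.000, H 2.000, O 6.000, S 2.000
Ratio ≈ 1:2:6:2, so the empirical formula is CaH2O6S2

CaH2O6S2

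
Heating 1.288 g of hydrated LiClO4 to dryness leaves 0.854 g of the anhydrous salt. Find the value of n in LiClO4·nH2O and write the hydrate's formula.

Mass of water lost = 1.288 − 0.854 = 0.434 g → 0.434 / 18.02 = 0.02408 mol H2O
Molar mass of LiClO4 = 106.39 g/mol → mol LiClO4 = 0.854 / 106.39 = 0.008027
n = 0.02408 / 0.008027 = 3.00 ≈ 3 → LiClO4·3H2O

LiClO4·3H2O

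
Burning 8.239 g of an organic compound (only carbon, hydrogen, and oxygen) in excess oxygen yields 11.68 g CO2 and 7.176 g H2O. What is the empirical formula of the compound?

mol C = 11.68 / 44.01 = 0.2654; mass C = 0.2654 × 12.01 = 3.187 g
mol H = 2 × (7.176 / 18.02) = 0.7964; mass H = 0.7964 × 1.008 = 0.8028 g
mass O = 8.239 − (3.990) = 4.249 g → mol O = 0.2655
Divide by the smallest (0.2654 mol C): C 1.000, H 3.001, O 1.001
→ CH3O

CH3O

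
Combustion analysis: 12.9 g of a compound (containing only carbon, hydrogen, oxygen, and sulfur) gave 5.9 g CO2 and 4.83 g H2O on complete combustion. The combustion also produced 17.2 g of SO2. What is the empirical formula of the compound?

CH4OS2

mol C = 5.9 / 44.01 = 0.1341; mass C = 0.1341 × 12.01 = 1.610 g
mol H = 2 × (4.83 / 18.02) = 0.5361; mass H = 0.5361 × 1.008 = 0.5404 g
mol S = 17.2 / 64.07 = 0.2685; mass S = 8.609 g
mass O = 12.9 − (10.76) = 2.140 g → mol O = 0.1338
Smallest is O at 0.1338 mol; normalising gives C 1.002, H 4.008, O 1.000, S 2.007
≈ 1:4:1:2 → CH4OS2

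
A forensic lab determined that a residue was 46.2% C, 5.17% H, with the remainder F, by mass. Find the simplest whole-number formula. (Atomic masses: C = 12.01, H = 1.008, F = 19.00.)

C3H4F2

Assume 100 g: 46.2 g C, 5.17 g H, 48.63 g F.
n(C) = 46.2/12.01 = 3.847, n(H) = 5.17/1.008 = 5.129, n(F) = 48.63/19.00 = 2.559
Ratios (÷ 2.559): C 1.503, H 2.004, F 1.000
Multiply by 2: C 3.01, H 4.01, F 2.00 → C3H4F2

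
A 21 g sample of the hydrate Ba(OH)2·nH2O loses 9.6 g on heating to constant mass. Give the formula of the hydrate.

Mass of anhydrous Ba(OH)2 = 21 − 9.6 = 11.4 g
mol H2O = 9.6 / 18.02 = 0.5327
Molar mass of Ba(OH)2 = 171.35 g/mol → mol Ba(OH)2 = 11.4 / 171.35 = 0.06653
n = 0.5327 / 0.06653 = 8.01 ≈ 8 → Ba(OH)2·8H2O

Ba(OH)2·8H2O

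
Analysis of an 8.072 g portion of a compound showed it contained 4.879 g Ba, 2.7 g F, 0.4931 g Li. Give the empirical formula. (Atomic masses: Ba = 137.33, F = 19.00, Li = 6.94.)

n(Ba) = 4.879/137.33 = 0.03553, n(F) = 2.7/19.00 = 0.1421, n(Li) = 0.4931/6.94 = 0.07105
Divide by the smallest (0.03553 mol Ba): Ba 1.000, F 4.000, Li 2.000
≈ 1:4:2 → BaF4Li2

BaF4Li2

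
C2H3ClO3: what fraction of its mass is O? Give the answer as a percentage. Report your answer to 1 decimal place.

43.4%

Molar mass = 2(12.01) + 3(1.008) + 1(35.45) + 3(16.00) = 110.494 g/mol
Mass of O per mole = 3 × 16.00 = 48.000 g
% O = 48.000 / 110.494 × 100 = 43.4%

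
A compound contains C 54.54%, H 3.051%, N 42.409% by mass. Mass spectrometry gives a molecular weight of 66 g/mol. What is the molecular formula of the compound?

C3H2N2

Assume 100 g: 54.54 g C, 3.051 g H, 42.409 g N.
Moles — C: 54.54 / 12.01 = 4.541 mol; H: 3.051 / 1.008 = 3.027 mol; N: 42.409 / 14.01 = 3.027 mol
Divide by the smallest (3.027 mol H): C 1.500, H 1.000, N 1.000
Multiply by 2: C 3.00, H 2.00, N 2.00 → C3H2N2
Empirical-formula mass = 66.07 g/mol
n = 66 / 66.07 = 1.00 ≈ 1
Molecular formula = empirical formula = C3H2N2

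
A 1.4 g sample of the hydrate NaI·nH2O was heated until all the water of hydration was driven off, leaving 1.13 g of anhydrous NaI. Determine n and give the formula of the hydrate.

Mass of water lost = 1.4 − 1.13 = 0.27 g → 0.27 / 18.02 = 0.01498 mol H2O
Molar mass of NaI = 149.89 g/mol → mol NaI = 1.13 / 149.89 = 0.007539
n = 0.01498 / 0.007539 = 1.99 ≈ 2 → NaI·2H2O

NaI·2H2O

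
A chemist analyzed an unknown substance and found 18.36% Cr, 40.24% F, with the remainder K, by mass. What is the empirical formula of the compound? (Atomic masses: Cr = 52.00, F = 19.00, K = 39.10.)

CrF6K3

Assume 100 g: 18.36 g Cr, 40.24 g F, 41.4 g K.
Moles — Cr: 18.36 / 52.00 = 0.3531 mol; F: 40.24 / 19.00 = 2.118 mol; K: 41.4 / 39.10 = 1.059 mol
Smallest is Cr at 0.3531 mol; normalising gives Cr 1.000, F 5.998, K 2.999
≈ 1:6:3 → CrF6K3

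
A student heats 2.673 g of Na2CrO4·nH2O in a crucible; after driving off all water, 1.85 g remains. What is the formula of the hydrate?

Mass of water lost = 2.673 − 1.85 = 0.823 g → 0.823 / 18.02 = 0.04567 mol H2O
Molar mass of Na2CrO4 = 161.98 g/mol → mol Na2CrO4 = 1.85 / 161.98 = 0.01142
n = 0.04567 / 0.01142 = 4.00 ≈ 4 → Na2CrO4·4H2O

Na2CrO4·4H2O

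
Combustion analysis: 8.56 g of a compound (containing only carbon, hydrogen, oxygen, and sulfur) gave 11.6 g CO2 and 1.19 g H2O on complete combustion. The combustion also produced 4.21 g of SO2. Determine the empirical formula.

C4H2O3S

mol C = 11.6 / 44.01 = 0.2636; mass C = 0.2636 × 12.01 = 3.166 g
mol H = 2 × (1.19 / 18.02) = 0.1321; mass H = 0.1321 × 1.008 = 0.1331 g
mol S = 4.21 / 64.07 = 0.06571; mass S = 2.107 g
mass O = 8.56 − (5.406) = 3.154 g → mol O = 0.1971
Ratios (÷ 0.06571): C 4.011, H 2.010, O 3.000, S 1.000
→ C4H2O3S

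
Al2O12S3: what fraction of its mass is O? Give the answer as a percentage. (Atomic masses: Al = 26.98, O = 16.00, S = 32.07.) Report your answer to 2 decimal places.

56.11%

Molar mass = 2(26.98) + 12(16.00) + 3(32.07) = 342.170 g/mol
Mass of O per mole = 12 × 16.00 = 192.000 g
% O = 192.000 / 342.170 × 100 = 56.11%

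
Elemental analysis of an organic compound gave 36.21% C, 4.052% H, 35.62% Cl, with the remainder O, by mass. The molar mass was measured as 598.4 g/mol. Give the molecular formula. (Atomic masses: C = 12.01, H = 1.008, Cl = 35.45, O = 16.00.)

C18H24Cl6O9

Assume 100 g: 36.21 g C, 4.052 g H, 35.62 g Cl, 24.118 g O.
n(C) = 36.21/12.01 = 3.015, n(H) = 4.052/1.008 = 4.02, n(Cl) = 35.62/35.45 = 1.005, n(O) = 24.118/16.00 = 1.507
Divide by the smallest (1.005 mol Cl): C 3.001, H 4.001, Cl 1.000, O 1.500
Scaling by 2: C 6.00, H 8.00, Cl 2.00, O 3.00 → C6H8Cl2O3
Empirical-formula mass = 199.02 g/mol
n = 598.4 / 199.02 = 3.01 ≈ 3
Molecular formula = (C6H8Cl2O3)×3 = C18H24Cl6O9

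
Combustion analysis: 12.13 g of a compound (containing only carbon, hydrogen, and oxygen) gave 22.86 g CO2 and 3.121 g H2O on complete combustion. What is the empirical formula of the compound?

mol C = 22.86 / 44.01 = 0.5194; mass C = 0.5194 × 12.01 = 6.238 g
mol H = 2 × (3.121 / 18.02) = 0.3464; mass H = 0.3464 × 1.008 = 0.3492 g
mass O = 12.13 − (6.587) = 5.543 g → mol O = 0.3464
Ratios (÷ 0.3464): C 1.500, H 1.000, O 1.000
×2: C 3.00, H 2.00, O 2.00 → C3H2O2

C3H2O2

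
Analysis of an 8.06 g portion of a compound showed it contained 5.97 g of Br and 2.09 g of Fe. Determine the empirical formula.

Br2Fe

Br: 5.97 g ÷ 79.90 g/mol = 0.07472 mol
Fe: 2.09 g ÷ 55.85 g/mol = 0.03742 mol
Divide by the smallest (0.03742 mol Fe): Br 1.997, Fe 1.000
≈ 2:1 → Br2Fe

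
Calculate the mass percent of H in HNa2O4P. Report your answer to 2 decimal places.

0.71%

Molar mass = 1(1.008) + 2(22.99) + 4(16.00) + 1(30.97) = 141.958 g/mol
Mass of H per mole = 1 × 1.008 = 1.008 g
% H = 1.008 / 141.958 × 100 = 0.71%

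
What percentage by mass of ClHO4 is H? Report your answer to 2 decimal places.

Molar mass = 1(35.45) + 1(1.008) + 4(16.00) = 100.458 g/mol
Mass of H per mole = 1 × 1.008 = 1.008 g
% H = 1.008 / 100.458 × 100 = 1.00%

1.00%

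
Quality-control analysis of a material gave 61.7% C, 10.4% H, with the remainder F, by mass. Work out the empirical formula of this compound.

C7H14F2

Assume 100 g: 61.7 g C, 10.4 g H, 27.9 g F.
C: 61.7 g ÷ 12.01 g/mol = 5.137 mol
H: 10.4 g ÷ 1.008 g/mol = 10.32 mol
F: 27.9 g ÷ 19.00 g/mol = 1.468 mol
Ratios (÷ 1.468): C 3.499, H 7.026, F 1.000
Multiply by 2: C 7.00, H 14.05, F 2.00 → C7H14F2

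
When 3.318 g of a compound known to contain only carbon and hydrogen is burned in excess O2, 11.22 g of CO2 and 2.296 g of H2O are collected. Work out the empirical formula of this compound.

mol C = 11.22 / 44.01 = 0.2549; mass C = 0.2549 × 12.01 = 3.062 g
mol H = 2 × (2.296 / 18.02) = 0.2548; mass H = 0.2548 × 1.008 = 0.2569 g
Divide by the smallest (0.2548 mol H): C 1.000, H 1.000
Ratio ≈ 1:1, so the empirical formula is CH

CH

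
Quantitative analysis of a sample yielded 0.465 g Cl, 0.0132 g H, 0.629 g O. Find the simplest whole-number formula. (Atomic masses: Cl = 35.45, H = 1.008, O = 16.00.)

ClHO3

Cl: 0.465 g ÷ 35.45 g/mol = 0.01312 mol
H: 0.0132 g ÷ 1.008 g/mol = 0.0131 mol
O: 0.629 g ÷ 16.00 g/mol = 0.03931 mol
Ratios (÷ 0.0131): Cl 1.002, H 1.000, O 3.002
Ratio ≈ 1:1:3, so the empirical formula is ClHO3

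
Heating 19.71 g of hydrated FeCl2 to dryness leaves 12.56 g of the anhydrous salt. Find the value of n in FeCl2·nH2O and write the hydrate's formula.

Mass of water lost = 19.71 − 12.56 = 7.15 g → 7.15 / 18.02 = 0.3968 mol H2O
Molar mass of FeCl2 = 126.75 g/mol → mol FeCl2 = 12.56 / 126.75 = 0.09909
n = 0.3968 / 0.09909 = 4.00 ≈ 4 → FeCl2·4H2O

FeCl2·4H2O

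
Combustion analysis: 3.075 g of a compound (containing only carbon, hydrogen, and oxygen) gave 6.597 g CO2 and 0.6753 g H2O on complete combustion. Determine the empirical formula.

mol C = 6.597 / 44.01 = 0.1499; mass C = 0.1499 × 12.01 = 1.800 g
mol H = 2 × (0.6753 / 18.02) = 0.07495; mass H = 0.07495 × 1.008 = 0.07555 g
mass O = 3.075 − (1.876) = 1.199 g → mol O = 0.07495
Smallest is O at 0.07495 mol; normalising gives C 2.000, H 1.000, O 1.000
→ C2HO

C2HO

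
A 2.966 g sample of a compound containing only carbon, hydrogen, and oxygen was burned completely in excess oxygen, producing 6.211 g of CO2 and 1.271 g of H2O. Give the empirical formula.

mol C = 6.211 / 44.01 = 0.1411; mass C = 0.1411 × 12.01 = 1.695 g
mol H = 2 × (1.271 / 18.02) = 0.1411; mass H = 0.1411 × 1.008 = 0.1422 g
mass O = 2.966 − (1.837) = 1.129 g → mol O = 0.07055
Smallest is O at 0.07055 mol; normalising gives C 2.000, H 1.999, O 1.000
≈ 2:2:1 → C2H2O

C2H2O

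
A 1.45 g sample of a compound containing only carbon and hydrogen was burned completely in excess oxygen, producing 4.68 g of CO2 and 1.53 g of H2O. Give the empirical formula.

C5H8

mol C = 4.68 / 44.01 = 0.1063; mass C = 0.1063 × 12.01 = 1.277 g
mol H = 2 × (1.53 / 18.02) = 0.1698; mass H = 0.1698 × 1.008 = 0.1712 g
Ratios (÷ 0.1063): C 1.000, H 1.597
Multiply by 5: C 5.00, H 7.98 → C5H8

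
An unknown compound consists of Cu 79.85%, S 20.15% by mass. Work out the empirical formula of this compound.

Cu2S

Assume 100 g: 79.85 g Cu, 20.15 g S.
Moles — Cu: 79.85 / 63.55 = 1.256 mol; S: 20.15 / 32.07 = 0.6283 mol
Smallest is S at 0.6283 mol; normalising gives Cu 2.000, S 1.000
→ Cu2S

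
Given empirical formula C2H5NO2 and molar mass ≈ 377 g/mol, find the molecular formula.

C10H25N5O10

Empirical-formula mass = 75.07 g/mol
n = 377 / 75.07 = 5.02 ≈ 5
Molecular formula = (C2H5NO2)5 = C10H25N5O10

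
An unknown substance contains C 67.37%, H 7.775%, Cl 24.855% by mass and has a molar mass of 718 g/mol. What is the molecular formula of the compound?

Assume 100 g: 67.37 g C, 7.775 g H, 24.855 g Cl.
Moles — C: 67.37 / 12.01 = 5.609 mol; H: 7.775 / 1.008 = 7.713 mol; Cl: 24.855 / 35.45 = 0.7011 mol
Smallest is Cl at 0.7011 mol; normalising gives C 8.001, H 11.001, Cl 1.000
Ratio ≈ 8:11:1, so the empirical formula is C8H11Cl
Empirical-formula mass = 142.62 g/mol
n = 718 / 142.62 = 5.03 ≈ 5
Molecular formula = (C8H11Cl)×5 = C40H55Cl5

C40H55Cl5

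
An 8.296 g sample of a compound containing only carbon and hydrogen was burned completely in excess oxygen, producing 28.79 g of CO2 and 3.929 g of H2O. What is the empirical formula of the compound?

mol C = 28.79 / 44.01 = 0.6542; mass C = 0.6542 × 12.01 = 7.857 g
mol H = 2 × (3.929 / 18.02) = 0.4361; mass H = 0.4361 × 1.008 = 0.4396 g
Smallest is H at 0.4361 mol; normalising gives C 1.500, H 1.000
×2: C 3.00, H 2.00 → C3H2

C3H2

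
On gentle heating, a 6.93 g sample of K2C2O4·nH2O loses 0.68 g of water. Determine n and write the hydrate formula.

K2C2O4·H2O

Mass of anhydrous K2C2O4 = 6.93 − 0.68 = 6.25 g
mol H2O = 0.68 / 18.02 = 0.03774
Molar mass of K2C2O4 = 166.22 g/mol → mol K2C2O4 = 6.25 / 166.22 = 0.0376
n = 0.03774 / 0.0376 = 1.00 ≈ 1 → K2C2O4·H2O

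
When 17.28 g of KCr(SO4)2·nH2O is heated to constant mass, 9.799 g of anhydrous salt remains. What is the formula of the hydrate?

KCr(SO4)2·12H2O

Mass of water lost = 17.28 − 9.799 = 7.481 g → 7.481 / 18.02 = 0.4151 mol H2O
Molar mass of KCr(SO4)2 = 283.24 g/mol → mol KCr(SO4)2 = 9.799 / 283.24 = 0.0346
n = 0.4151 / 0.0346 = 12.00 ≈ 12 → KCr(SO4)2·12H2O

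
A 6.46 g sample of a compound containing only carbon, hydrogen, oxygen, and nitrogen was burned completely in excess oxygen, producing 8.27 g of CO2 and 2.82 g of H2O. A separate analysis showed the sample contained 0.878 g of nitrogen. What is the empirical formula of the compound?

C3H5NO3

mol C = 8.27 / 44.01 = 0.1879; mass C = 0.1879 × 12.01 = 2.257 g
mol H = 2 × (2.82 / 18.02) = 0.3130; mass H = 0.3130 × 1.008 = 0.3155 g
mol N = 0.878 / 14.01 = 0.06267
mass O = 6.46 − (3.450) = 3.010 g → mol O = 0.1881
Smallest is N at 0.06267 mol; normalising gives C 2.998, H 4.994, N 1.000, O 3.002
Ratio ≈ 3:5:1:3, so the empirical formula is C3H5NO3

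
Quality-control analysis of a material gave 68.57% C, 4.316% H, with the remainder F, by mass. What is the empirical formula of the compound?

Assume 100 g: 68.57 g C, 4.316 g H, 27.114 g F.
Moles — C: 68.57 / 12.01 = 5.709 mol; H: 4.316 / 1.008 = 4.282 mol; F: 27.114 / 19.00 = 1.427 mol
Smallest is F at 1.427 mol; normalising gives C 4.001, H 3.000, F 1.000
Ratio ≈ 4:3:1, so the empirical formula is C4H3F

C4H3F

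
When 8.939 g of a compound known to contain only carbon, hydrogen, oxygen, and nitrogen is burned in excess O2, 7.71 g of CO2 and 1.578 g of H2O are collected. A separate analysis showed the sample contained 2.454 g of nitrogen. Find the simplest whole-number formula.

C2H2N2O3

mol C = 7.71 / 44.01 = 0.1752; mass C = 0.1752 × 12.01 = 2.104 g
mol H = 2 × (1.578 / 18.02) = 0.1751; mass H = 0.1751 × 1.008 = 0.1765 g
mol N = 2.454 / 14.01 = 0.1752
mass O = 8.939 − (4.735) = 4.204 g → mol O = 0.2628
Ratios (÷ 0.1751): C 1.000, H 1.000, N 1.000, O 1.500
×2: C 2.00, H 2.00, N 2.00, O 3.00 → C2H2N2O3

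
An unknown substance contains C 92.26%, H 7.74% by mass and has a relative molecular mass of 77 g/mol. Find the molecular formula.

C6H6

Assume 100 g: 92.26 g C, 7.74 g H.
Moles — C: 92.26 / 12.01 = 7.682 mol; H: 7.74 / 1.008 = 7.679 mol
Smallest is H at 7.679 mol; normalising gives C 1.000, H 1.000
→ CH
Empirical-formula mass = 13.02 g/mol
n = 77 / 13.02 = 5.91 ≈ 6
Molecular formula = (CH)×6 = C6H6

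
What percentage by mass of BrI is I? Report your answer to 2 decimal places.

61.36%

Molar mass = 1(79.90) + 1(126.90) = 206.800 g/mol
Mass of I per mole = 1 × 126.90 = 126.900 g
% I = 126.900 / 206.800 × 100 = 61.36%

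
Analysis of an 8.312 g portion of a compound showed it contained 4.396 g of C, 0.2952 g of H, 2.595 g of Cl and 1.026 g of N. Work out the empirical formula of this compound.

Moles — C: 4.396 / 12.01 = 0.366 mol; H: 0.2952 / 1.008 = 0.2929 mol; Cl: 2.595 / 35.45 = 0.0732 mol; N: 1.026 / 14.01 = 0.07323 mol
Smallest is Cl at 0.0732 mol; normalising gives C 5.000, H 4.001, Cl 1.000, N 1.000
Ratio ≈ 5:4:1:1, so the empirical formula is C5H4ClN

C5H4ClN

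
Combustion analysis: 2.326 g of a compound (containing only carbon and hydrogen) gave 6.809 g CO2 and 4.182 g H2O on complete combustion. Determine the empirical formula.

mol C = 6.809 / 44.01 = 0.1547; mass C = 0.1547 × 12.01 = 1.858 g
mol H = 2 × (4.182 / 18.02) = 0.4642; mass H = 0.4642 × 1.008 = 0.4679 g
Ratios (÷ 0.1547): C 1.000, H 3.000
Ratio ≈ 1:3, so the empirical formula is CH3

CH3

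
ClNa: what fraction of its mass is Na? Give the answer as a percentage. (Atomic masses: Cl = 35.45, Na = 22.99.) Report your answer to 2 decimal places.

Molar mass = 1(35.45) + 1(22.99) = 58.440 g/mol
Mass of Na per mole = 1 × 22.99 = 22.990 g
% Na = 22.990 / 58.440 × 100 = 39.34%

39.34%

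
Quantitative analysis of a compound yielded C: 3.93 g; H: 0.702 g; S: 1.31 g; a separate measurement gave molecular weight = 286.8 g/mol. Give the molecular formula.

C: 3.93 g ÷ 12.01 g/mol = 0.3272 mol
H: 0.702 g ÷ 1.008 g/mol = 0.6964 mol
S: 1.31 g ÷ 32.07 g/mol = 0.04085 mol
Ratios (÷ 0.04085): C 8.011, H 17.049, S 1.000
Ratio ≈ 8:17:1, so the empirical formula is C8H17S
Empirical-formula mass = 145.29 g/mol
n = 286.8 / 145.29 = 1.97 ≈ 2
Molecular formula = (C8H17S)×2 = C16H34S2

C16H34S2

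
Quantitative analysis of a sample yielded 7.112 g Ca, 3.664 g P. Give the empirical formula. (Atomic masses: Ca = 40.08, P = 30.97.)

Moles — Ca: 7.112 / 40.08 = 0.1774 mol; P: 3.664 / 30.97 = 0.1183 mol
Divide by the smallest (0.1183 mol P): Ca 1.500, P 1.000
Scaling by 2: Ca 3.00, P 2.00 → Ca3P2

Ca3P2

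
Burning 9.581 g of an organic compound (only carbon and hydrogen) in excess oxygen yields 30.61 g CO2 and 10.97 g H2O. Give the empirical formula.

C4H7

mol C = 30.61 / 44.01 = 0.6955; mass C = 0.6955 × 12.01 = 8.353 g
mol H = 2 × (10.97 / 18.02) = 1.218; mass H = 1.218 × 1.008 = 1.227 g
Ratios (÷ 0.6955): C 1.000, H 1.751
Scaling by 4: C 4.00, H 7.00 → C4H7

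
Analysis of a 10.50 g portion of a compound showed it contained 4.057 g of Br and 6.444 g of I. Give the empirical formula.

BrI

n(Br) = 4.057/79.90 = 0.05078, n(I) = 6.444/126.90 = 0.05078
Divide by the smallest (0.05078 mol Br): Br 1.000, I 1.000
→ BrI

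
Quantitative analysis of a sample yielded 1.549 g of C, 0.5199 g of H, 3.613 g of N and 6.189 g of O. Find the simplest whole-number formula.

Moles — C: 1.549 / 12.01 = 0.129 mol; H: 0.5199 / 1.008 = 0.5158 mol; N: 3.613 / 14.01 = 0.2579 mol; O: 6.189 / 16.00 = 0.3868 mol
Ratios (÷ 0.129): C 1.000, H 3.999, N 2.000, O 2.999
→ CH4N2O3

CH4N2O3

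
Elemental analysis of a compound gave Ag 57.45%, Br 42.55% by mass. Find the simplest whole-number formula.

Assume 100 g: 57.45 g Ag, 42.55 g Br.
n(Ag) = 57.45/107.87 = 0.5326, n(Br) = 42.55/79.90 = 0.5325
Ratios (÷ 0.5325): Ag 1.000, Br 1.000
Ratio ≈ 1:1, so the empirical formula is AgBr

AgBr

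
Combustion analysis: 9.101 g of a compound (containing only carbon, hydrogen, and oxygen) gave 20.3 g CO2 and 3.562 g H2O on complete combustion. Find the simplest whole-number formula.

mol C = 20.3 / 44.01 = 0.4613; mass C = 0.4613 × 12.01 = 5.540 g
mol H = 2 × (3.562 / 18.02) = 0.3953; mass H = 0.3953 × 1.008 = 0.3985 g
mass O = 9.101 − (5.938) = 3.163 g → mol O = 0.1977
Smallest is O at 0.1977 mol; normalising gives C 2.333, H 2.000, O 1.000
×3: C 7.00, H 6.00, O 3.00 → C7H6O3

C7H6O3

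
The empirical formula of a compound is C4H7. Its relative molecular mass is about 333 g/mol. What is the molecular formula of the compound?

C24H42

Empirical-formula mass = 55.10 g/mol
n = 333 / 55.10 = 6.04 ≈ 6
Molecular formula = (C4H7)6 = C24H42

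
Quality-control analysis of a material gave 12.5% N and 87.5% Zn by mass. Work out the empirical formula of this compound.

N2Zn3

Assume 100 g: 12.5 g N, 87.5 g Zn.
n(N) = 12.5/14.01 = 0.8922, n(Zn) = 87.5/65.38 = 1.338
Divide by the smallest (0.8922 mol N): N 1.000, Zn 1.500
Multiply by 2: N 2.00, Zn 3.00 → N2Zn3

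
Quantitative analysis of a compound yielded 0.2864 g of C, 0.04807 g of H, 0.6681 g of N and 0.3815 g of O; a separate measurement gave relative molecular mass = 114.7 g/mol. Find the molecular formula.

C2H4N4O2

Moles — C: 0.2864 / 12.01 = 0.02385 mol; H: 0.04807 / 1.008 = 0.04769 mol; N: 0.6681 / 14.01 = 0.04769 mol; O: 0.3815 / 16.00 = 0.02384 mol
Ratios (÷ 0.02384): C 1.000, H 2.000, N 2.000, O 1.000
→ CH2N2O
Empirical-formula mass = 58.05 g/mol
n = 114.7 / 58.05 = 1.98 ≈ 2
Molecular formula = (CH2N2O)×2 = C2H4N4O2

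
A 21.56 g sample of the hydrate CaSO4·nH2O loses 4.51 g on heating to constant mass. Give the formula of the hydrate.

Mass of anhydrous CaSO4 = 21.56 − 4.51 = 17.05 g
mol H2O = 4.51 / 18.02 = 0.2503
Molar mass of CaSO4 = 136.15 g/mol → mol CaSO4 = 17.05 / 136.15 = 0.1252
n = 0.2503 / 0.1252 = 2.00 ≈ 2 → CaSO4·2H2O

CaSO4·2H2O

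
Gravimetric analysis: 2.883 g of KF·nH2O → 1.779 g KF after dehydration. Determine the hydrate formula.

KF·2H2O

Mass of water lost = 2.883 − 1.779 = 1.104 g → 1.104 / 18.02 = 0.06127 mol H2O
Molar mass of KF = 58.10 g/mol → mol KF = 1.779 / 58.10 = 0.03062
n = 0.06127 / 0.03062 = 2.00 ≈ 2 → KF·2H2O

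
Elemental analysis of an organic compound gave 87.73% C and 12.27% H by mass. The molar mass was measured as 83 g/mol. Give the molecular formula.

Assume 100 g: 87.73 g C, 12.27 g H.
Moles — C: 87.73 / 12.01 = 7.305 mol; H: 12.27 / 1.008 = 12.17 mol
Smallest is C at 7.305 mol; normalising gives C 1.000, H 1.666
Multiply by 3: C 3.00, H 5.00 → C3H5
Empirical-formula mass = 41.07 g/mol
n = 83 / 41.07 = 2.02 ≈ 2
Molecular formula = (C3H5)×2 = C6H10

C6H10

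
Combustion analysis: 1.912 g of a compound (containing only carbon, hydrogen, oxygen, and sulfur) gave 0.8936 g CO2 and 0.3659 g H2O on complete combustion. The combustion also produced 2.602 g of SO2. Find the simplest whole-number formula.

mol C = 0.8936 / 44.01 = 0.02030; mass C = 0.02030 × 12.01 = 0.2439 g
mol H = 2 × (0.3659 / 18.02) = 0.04061; mass H = 0.04061 × 1.008 = 0.04094 g
mol S = 2.602 / 64.07 = 0.04061; mass S = 1.302 g
mass O = 1.912 − (1.587) = 0.3248 g → mol O = 0.02030
Divide by the smallest (0.0203 mol O): C 1.000, H 2.001, O 1.000, S 2.001
→ CH2OS2

CH2OS2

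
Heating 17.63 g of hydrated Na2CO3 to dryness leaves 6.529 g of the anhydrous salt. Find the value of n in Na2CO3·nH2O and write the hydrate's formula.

Na2CO3·10H2O

Mass of water lost = 17.63 − 6.529 = 11.1 g → 11.1 / 18.02 = 0.616 mol H2O
Molar mass of Na2CO3 = 105.99 g/mol → mol Na2CO3 = 6.529 / 105.99 = 0.0616
n = 0.616 / 0.0616 = 10.00 ≈ 10 → Na2CO3·10H2O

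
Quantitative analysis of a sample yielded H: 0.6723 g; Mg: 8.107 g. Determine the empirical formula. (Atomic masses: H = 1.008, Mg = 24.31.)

H2Mg

n(H) = 0.6723/1.008 = 0.667, n(Mg) = 8.107/24.31 = 0.3335
Divide by the smallest (0.3335 mol Mg): H 2.000, Mg 1.000
→ H2Mg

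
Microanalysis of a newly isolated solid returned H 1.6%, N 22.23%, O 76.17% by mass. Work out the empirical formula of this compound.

HNO3

Assume 100 g: 1.6 g H, 22.23 g N, 76.17 g O.
n(H) = 1.6/1.008 = 1.587, n(N) = 22.23/14.01 = 1.587, n(O) = 76.17/16.00 = 4.761
Ratios (÷ 1.587): H 1.000, N 1.000, O 3.000
→ HNO3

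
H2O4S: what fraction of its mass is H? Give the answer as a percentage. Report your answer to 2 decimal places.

2.06%

Molar mass = 2(1.008) + 4(16.00) + 1(32.07) = 98.086 g/mol
Mass of H per mole = 2 × 1.008 = 2.016 g
% H = 2.016 / 98.086 × 100 = 2.06%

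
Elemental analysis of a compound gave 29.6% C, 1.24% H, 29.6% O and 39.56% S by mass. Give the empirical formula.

Assume 100 g: 29.6 g C, 1.24 g H, 29.6 g O, 39.56 g S.
Moles — C: 29.6 / 12.01 = 2.465 mol; H: 1.24 / 1.008 = 1.23 mol; O: 29.6 / 16.00 = 1.85 mol; S: 39.56 / 32.07 = 1.234 mol
Ratios (÷ 1.23): C 2.003, H 1.000, O 1.504, S 1.003
×2: C 4.01, H 2.00, O 3.01, S 2.01 → C4H2O3S2

C4H2O3S2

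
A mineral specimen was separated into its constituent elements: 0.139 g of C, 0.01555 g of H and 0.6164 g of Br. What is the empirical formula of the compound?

C3H4Br2

n(C) = 0.139/12.01 = 0.01157, n(H) = 0.01555/1.008 = 0.01543, n(Br) = 0.6164/79.90 = 0.007715
Ratios (÷ 0.007715): C 1.500, H 2.000, Br 1.000
Multiply by 2: C 3.00, H 4.00, Br 2.00 → C3H4Br2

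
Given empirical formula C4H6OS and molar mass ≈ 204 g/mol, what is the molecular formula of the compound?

C8H12O2S2

Empirical-formula mass = 102.16 g/mol
n = 204 / 102.16 = 2.00 ≈ 2
Molecular formula = (C4H6OS)2 = C8H12O2S2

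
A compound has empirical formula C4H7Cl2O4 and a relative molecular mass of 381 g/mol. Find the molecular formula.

C8H14Cl4O8

Empirical-formula mass = 190.00 g/mol
n = 381 / 190.00 = 2.01 ≈ 2
Molecular formula = (C4H7Cl2O4)2 = C8H14Cl4O8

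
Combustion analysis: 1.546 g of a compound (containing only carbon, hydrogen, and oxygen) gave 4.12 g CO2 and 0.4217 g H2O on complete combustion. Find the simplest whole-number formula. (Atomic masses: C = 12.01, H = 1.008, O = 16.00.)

C4H2O

mol C = 4.12 / 44.01 = 0.09362; mass C = 0.09362 × 12.01 = 1.124 g
mol H = 2 × (0.4217 / 18.02) = 0.04680; mass H = 0.04680 × 1.008 = 0.04718 g
mass O = 1.546 − (1.171) = 0.3745 g → mol O = 0.02341
Divide by the smallest (0.02341 mol O): C 4.000, H 2.000, O 1.000
≈ 4:2:1 → C4H2O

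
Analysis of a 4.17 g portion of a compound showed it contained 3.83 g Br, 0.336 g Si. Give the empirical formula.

Moles — Br: 3.83 / 79.90 = 0.04793 mol; Si: 0.336 / 28.09 = 0.01196 mol
Smallest is Si at 0.01196 mol; normalising gives Br 4.007, Si 1.000
→ Br4Si

Br4Si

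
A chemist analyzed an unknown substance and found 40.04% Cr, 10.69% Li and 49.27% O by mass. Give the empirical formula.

CrLi2O4

Assume 100 g: 40.04 g Cr, 10.69 g Li, 49.27 g O.
n(Cr) = 40.04/52.00 = 0.77, n(Li) = 10.69/6.94 = 1.54, n(O) = 49.27/16.00 = 3.079
Smallest is Cr at 0.77 mol; normalising gives Cr 1.000, Li 2.000, O 3.999
≈ 1:2:4 → CrLi2O4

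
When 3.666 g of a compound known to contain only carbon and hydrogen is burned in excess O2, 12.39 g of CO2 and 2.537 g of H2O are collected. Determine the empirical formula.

mol C = 12.39 / 44.01 = 0.2815; mass C = 0.2815 × 12.01 = 3.381 g
mol H = 2 × (2.537 / 18.02) = 0.2816; mass H = 0.2816 × 1.008 = 0.2838 g
Divide by the smallest (0.2815 mol C): C 1.000, H 1.000
Ratio ≈ 1:1, so the empirical formula is CH

CH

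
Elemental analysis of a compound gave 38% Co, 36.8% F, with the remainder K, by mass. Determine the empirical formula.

Assume 100 g: 38 g Co, 36.8 g F, 25.2 g K.
Co: 38 g ÷ 58.93 g/mol = 0.6448 mol
F: 36.8 g ÷ 19.00 g/mol = 1.937 mol
K: 25.2 g ÷ 39.10 g/mol = 0.6445 mol
Divide by the smallest (0.6445 mol K): Co 1.001, F 3.005, K 1.000
≈ 1:3:1 → CoF3K

CoF3K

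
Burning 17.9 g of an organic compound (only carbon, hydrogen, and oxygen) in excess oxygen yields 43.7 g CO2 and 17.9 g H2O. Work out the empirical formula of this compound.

mol C = 43.7 / 44.01 = 0.9930; mass C = 0.9930 × 12.01 = 11.93 g
mol H = 2 × (17.9 / 18.02) = 1.987; mass H = 1.987 × 1.008 = 2.003 g
mass O = 17.9 − (13.93) = 3.972 g → mol O = 0.2483
Divide by the smallest (0.2483 mol O): C 4.000, H 8.003, O 1.000
Ratio ≈ 4:8:1, so the empirical formula is C4H8O

C4H8O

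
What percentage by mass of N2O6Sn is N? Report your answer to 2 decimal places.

11.54%

Molar mass = 2(14.01) + 6(16.00) + 1(118.71) = 242.730 g/mol
Mass of N per mole = 2 × 14.01 = 28.020 g
% N = 28.020 / 242.730 × 100 = 11.54%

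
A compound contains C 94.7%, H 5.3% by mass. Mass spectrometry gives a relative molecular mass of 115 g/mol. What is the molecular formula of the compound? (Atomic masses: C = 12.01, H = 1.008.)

Assume 100 g: 94.7 g C, 5.3 g H.
n(C) = 94.7/12.01 = 7.885, n(H) = 5.3/1.008 = 5.258
Ratios (÷ 5.258): C 1.500, H 1.000
×2: C 3.00, H 2.00 → C3H2
Empirical-formula mass = 38.05 g/mol
n = 115 / 38.05 = 3.02 ≈ 3
Molecular formula = (C3H2)×3 = C9H6

C9H6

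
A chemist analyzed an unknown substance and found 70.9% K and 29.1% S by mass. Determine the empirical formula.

K2S

Assume 100 g: 70.9 g K, 29.1 g S.
K: 70.9 g ÷ 39.10 g/mol = 1.813 mol
S: 29.1 g ÷ 32.07 g/mol = 0.9074 mol
Smallest is S at 0.9074 mol; normalising gives K 1.998, S 1.000
→ K2S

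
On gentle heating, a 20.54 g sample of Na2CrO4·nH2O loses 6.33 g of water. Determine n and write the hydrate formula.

Na2CrO4·4H2O

Mass of anhydrous Na2CrO4 = 20.54 − 6.33 = 14.21 g
mol H2O = 6.33 / 18.02 = 0.3513
Molar mass of Na2CrO4 = 161.98 g/mol → mol Na2CrO4 = 14.21 / 161.98 = 0.08773
n = 0.3513 / 0.08773 = 4.00 ≈ 4 → Na2CrO4·4H2O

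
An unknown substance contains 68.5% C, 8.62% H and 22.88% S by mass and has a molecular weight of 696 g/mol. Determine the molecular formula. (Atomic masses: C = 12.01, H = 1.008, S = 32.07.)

C40H60S5

Assume 100 g: 68.5 g C, 8.62 g H, 22.88 g S.
Moles — C: 68.5 / 12.01 = 5.704 mol; H: 8.62 / 1.008 = 8.552 mol; S: 22.88 / 32.07 = 0.7134 mol
Ratios (÷ 0.7134): C 7.994, H 11.986, S 1.000
Ratio ≈ 8:12:1, so the empirical formula is C8H12S
Empirical-formula mass = 140.25 g/mol
n = 696 / 140.25 = 4.96 ≈ 5
Molecular formula = (C8H12S)×5 = C40H60S5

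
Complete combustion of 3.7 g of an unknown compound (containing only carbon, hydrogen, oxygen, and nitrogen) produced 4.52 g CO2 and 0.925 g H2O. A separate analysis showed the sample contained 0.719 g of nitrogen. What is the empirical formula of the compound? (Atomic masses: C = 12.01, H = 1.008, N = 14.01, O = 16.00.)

C2H2NO2

mol C = 4.52 / 44.01 = 0.1027; mass C = 0.1027 × 12.01 = 1.233 g
mol H = 2 × (0.925 / 18.02) = 0.1027; mass H = 0.1027 × 1.008 = 0.1035 g
mol N = 0.719 / 14.01 = 0.05132
mass O = 3.7 − (2.056) = 1.644 g → mol O = 0.1028
Divide by the smallest (0.05132 mol N): C 2.001, H 2.000, N 1.000, O 2.002
Ratio ≈ 2:2:1:2, so the empirical formula is C2H2NO2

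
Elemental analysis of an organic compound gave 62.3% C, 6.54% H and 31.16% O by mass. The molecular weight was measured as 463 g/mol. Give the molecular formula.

Assume 100 g: 62.3 g C, 6.54 g H, 31.16 g O.
n(C) = 62.3/12.01 = 5.187, n(H) = 6.54/1.008 = 6.488, n(O) = 31.16/16.00 = 1.948
Smallest is O at 1.948 mol; normalising gives C 2.664, H 3.331, O 1.000
Multiply by 3: C 7.99, H 9.99, O 3.00 → C8H10O3
Empirical-formula mass = 154.16 g/mol
n = 463 / 154.16 = 3.00 ≈ 3
Molecular formula = (C8H10O3)×3 = C24H30O9

C24H30O9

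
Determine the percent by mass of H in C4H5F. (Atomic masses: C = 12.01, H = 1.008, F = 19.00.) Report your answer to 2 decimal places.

6.99%

Molar mass = 4(12.01) + 5(1.008) + 1(19.00) = 72.080 g/mol
Mass of H per mole = 5 × 1.008 = 5.040 g
% H = 5.040 / 72.080 × 100 = 6.99%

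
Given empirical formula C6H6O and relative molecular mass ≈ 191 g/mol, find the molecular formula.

C12H12O2

Empirical-formula mass = 94.11 g/mol
n = 191 / 94.11 = 2.03 ≈ 2
Molecular formula = (C6H6O)2 = C12H12O2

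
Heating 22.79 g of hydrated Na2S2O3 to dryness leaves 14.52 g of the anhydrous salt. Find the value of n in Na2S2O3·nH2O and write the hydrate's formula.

Mass of water lost = 22.79 − 14.52 = 8.27 g → 8.27 / 18.02 = 0.4589 mol H2O
Molar mass of Na2S2O3 = 158.12 g/mol → mol Na2S2O3 = 14.52 / 158.12 = 0.09183
n = 0.4589 / 0.09183 = 5.00 ≈ 5 → Na2S2O3·5H2O

Na2S2O3·5H2O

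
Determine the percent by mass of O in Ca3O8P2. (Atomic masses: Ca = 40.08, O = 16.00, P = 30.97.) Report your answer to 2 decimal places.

Molar mass = 3(40.08) + 8(16.00) + 2(30.97) = 310.180 g/mol
Mass of O per mole = 8 × 16.00 = 128.000 g
% O = 128.000 / 310.180 × 100 = 41.27%

41.27%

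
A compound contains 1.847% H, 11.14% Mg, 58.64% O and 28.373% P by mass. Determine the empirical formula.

H4MgO8P2

Assume 100 g: 1.847 g H, 11.14 g Mg, 58.64 g O, 28.373 g P.
n(H) = 1.847/1.008 = 1.832, n(Mg) = 11.14/24.31 = 0.4582, n(O) = 58.64/16.00 = 3.665, n(P) = 28.373/30.97 = 0.9161
Ratios (÷ 0.4582): H 3.999, Mg 1.000, O 7.998, P 1.999
→ H4MgO8P2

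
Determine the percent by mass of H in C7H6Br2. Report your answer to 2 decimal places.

2.42%

Molar mass = 7(12.01) + 6(1.008) + 2(79.90) = 249.918 g/mol
Mass of H per mole = 6 × 1.008 = 6.048 g
% H = 6.048 / 249.918 × 100 = 2.42%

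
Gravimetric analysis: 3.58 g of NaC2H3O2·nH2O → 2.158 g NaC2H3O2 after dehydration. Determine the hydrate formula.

NaC2H3O2·3H2O

Mass of water lost = 3.58 − 2.158 = 1.422 g → 1.422 / 18.02 = 0.07891 mol H2O
Molar mass of NaC2H3O2 = 82.03 g/mol → mol NaC2H3O2 = 2.158 / 82.03 = 0.02631
n = 0.07891 / 0.02631 = 3.00 ≈ 3 → NaC2H3O2·3H2O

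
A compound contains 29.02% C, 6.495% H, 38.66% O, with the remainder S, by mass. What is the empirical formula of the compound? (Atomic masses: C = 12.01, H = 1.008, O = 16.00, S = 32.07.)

C3H8O3S

Assume 100 g: 29.02 g C, 6.495 g H, 38.66 g O, 25.825 g S.
C: 29.02 g ÷ 12.01 g/mol = 2.416 mol
H: 6.495 g ÷ 1.008 g/mol = 6.443 mol
O: 38.66 g ÷ 16.00 g/mol = 2.416 mol
S: 25.825 g ÷ 32.07 g/mol = 0.8053 mol
Divide by the smallest (0.8053 mol S): C 3.001, H 8.002, O 3.001, S 1.000
→ C3H8O3S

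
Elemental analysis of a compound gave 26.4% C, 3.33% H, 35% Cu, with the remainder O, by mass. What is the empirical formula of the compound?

C4H6CuO4

Assume 100 g: 26.4 g C, 3.33 g H, 35 g Cu, 35.27 g O.
n(C) = 26.4/12.01 = 2.198, n(H) = 3.33/1.008 = 3.304, n(Cu) = 35/63.55 = 0.5507, n(O) = 35.27/16.00 = 2.204
Ratios (÷ 0.5507): C 3.991, H 5.998, Cu 1.000, O 4.003
→ C4H6CuO4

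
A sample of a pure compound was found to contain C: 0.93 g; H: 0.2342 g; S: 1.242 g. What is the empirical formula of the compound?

C2H6S

Moles — C: 0.93 / 12.01 = 0.07744 mol; H: 0.2342 / 1.008 = 0.2323 mol; S: 1.242 / 32.07 = 0.03873 mol
Smallest is S at 0.03873 mol; normalising gives C 1.999, H 5.999, S 1.000
→ C2H6S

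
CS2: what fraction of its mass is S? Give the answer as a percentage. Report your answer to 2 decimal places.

Molar mass = 1(12.01) + 2(32.07) = 76.150 g/mol
Mass of S per mole = 2 × 32.07 = 64.140 g
% S = 64.140 / 76.150 × 100 = 84.23%

84.23%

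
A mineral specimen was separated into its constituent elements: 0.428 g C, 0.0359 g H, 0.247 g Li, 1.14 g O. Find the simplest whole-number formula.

n(C) = 0.428/12.01 = 0.03564, n(H) = 0.0359/1.008 = 0.03562, n(Li) = 0.247/6.94 = 0.03559, n(O) = 1.14/16.00 = 0.07125
Ratios (÷ 0.03559): C 1.001, H 1.001, Li 1.000, O 2.002
≈ 1:1:1:2 → CHLiO2

CHLiO2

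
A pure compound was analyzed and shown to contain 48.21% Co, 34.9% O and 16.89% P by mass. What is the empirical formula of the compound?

Assume 100 g: 48.21 g Co, 34.9 g O, 16.89 g P.
n(Co) = 48.21/58.93 = 0.8181, n(O) = 34.9/16.00 = 2.181, n(P) = 16.89/30.97 = 0.5454
Ratios (÷ 0.5454): Co 1.500, O 4.000, P 1.000
Scaling by 2: Co 3.00, O 8.00, P 2.00 → Co3O8P2

Co3O8P2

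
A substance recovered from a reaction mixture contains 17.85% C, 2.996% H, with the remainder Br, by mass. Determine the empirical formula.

Assume 100 g: 17.85 g C, 2.996 g H, 79.154 g Br.
C: 17.85 g ÷ 12.01 g/mol = 1.486 mol
H: 2.996 g ÷ 1.008 g/mol = 2.972 mol
Br: 79.154 g ÷ 79.90 g/mol = 0.9907 mol
Ratios (÷ 0.9907): C 1.500, H 3.000, Br 1.000
×2: C 3.00, H 6.00, Br 2.00 → C3H6Br2

C3H6Br2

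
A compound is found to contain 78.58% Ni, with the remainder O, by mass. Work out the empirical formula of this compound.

NiO

Assume 100 g: 78.58 g Ni, 21.42 g O.
n(Ni) = 78.58/58.69 = 1.339, n(O) = 21.42/16.00 = 1.339
Smallest is O at 1.339 mol; normalising gives Ni 1.000, O 1.000
→ NiO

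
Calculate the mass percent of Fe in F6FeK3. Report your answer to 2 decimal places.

19.45%

Molar mass = 6(19.00) + 1(55.85) + 3(39.10) = 287.150 g/mol
Mass of Fe per mole = 1 × 55.85 = 55.850 g
% Fe = 55.850 / 287.150 × 100 = 19.45%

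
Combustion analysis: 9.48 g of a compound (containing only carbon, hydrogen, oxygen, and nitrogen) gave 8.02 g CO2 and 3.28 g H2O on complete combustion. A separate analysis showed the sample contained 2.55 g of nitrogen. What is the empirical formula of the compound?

mol C = 8.02 / 44.01 = 0.1822; mass C = 0.1822 × 12.01 = 2.189 g
mol H = 2 × (3.28 / 18.02) = 0.3640; mass H = 0.3640 × 1.008 = 0.3670 g
mol N = 2.55 / 14.01 = 0.1820
mass O = 9.48 − (5.106) = 4.374 g → mol O = 0.2734
Divide by the smallest (0.182 mol N): C 1.001, H 2.000, N 1.000, O 1.502
Scaling by 2: C 2.00, H 4.00, N 2.00, O 3.00 → C2H4N2O3

C2H4N2O3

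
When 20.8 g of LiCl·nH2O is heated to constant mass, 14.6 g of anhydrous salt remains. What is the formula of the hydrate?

Mass of water lost = 20.8 − 14.6 = 6.2 g → 6.2 / 18.02 = 0.3441 mol H2O
Molar mass of LiCl = 42.39 g/mol → mol LiCl = 14.6 / 42.39 = 0.3444
n = 0.3441 / 0.3444 = 1.00 ≈ 1 → LiCl·H2O

LiCl·H2O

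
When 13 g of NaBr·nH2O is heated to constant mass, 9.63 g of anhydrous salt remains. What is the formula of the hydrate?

NaBr·2H2O

Mass of water lost = 13 − 9.63 = 3.37 g → 3.37 / 18.02 = 0.187 mol H2O
Molar mass of NaBr = 102.89 g/mol → mol NaBr = 9.63 / 102.89 = 0.0936
n = 0.187 / 0.0936 = 2.00 ≈ 2 → NaBr·2H2O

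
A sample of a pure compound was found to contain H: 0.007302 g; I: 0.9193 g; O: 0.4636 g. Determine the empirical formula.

Moles — H: 0.007302 / 1.008 = 0.007244 mol; I: 0.9193 / 126.90 = 0.007244 mol; O: 0.4636 / 16.00 = 0.02898 mol
Divide by the smallest (0.007244 mol H): H 1.000, I 1.000, O 4.000
Ratio ≈ 1:1:4, so the empirical formula is HIO4

HIO4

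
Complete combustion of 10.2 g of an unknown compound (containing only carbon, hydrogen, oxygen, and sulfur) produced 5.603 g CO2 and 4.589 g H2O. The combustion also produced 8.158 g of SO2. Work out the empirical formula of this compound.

CH4O2S

mol C = 5.603 / 44.01 = 0.1273; mass C = 0.1273 × 12.01 = 1.529 g
mol H = 2 × (4.589 / 18.02) = 0.5093; mass H = 0.5093 × 1.008 = 0.5134 g
mol S = 8.158 / 64.07 = 0.1273; mass S = 4.083 g
mass O = 10.2 − (6.126) = 4.074 g → mol O = 0.2546
Smallest is C at 0.1273 mol; normalising gives C 1.000, H 4.001, O 2.000, S 1.000
→ CH4O2S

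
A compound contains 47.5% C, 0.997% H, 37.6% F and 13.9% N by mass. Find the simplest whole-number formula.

Assume 100 g: 47.5 g C, 0.997 g H, 37.6 g F, 13.9 g N.
Moles — C: 47.5 / 12.01 = 3.955 mol; H: 0.997 / 1.008 = 0.9891 mol; F: 37.6 / 19.00 = 1.979 mol; N: 13.9 / 14.01 = 0.9921 mol
Smallest is H at 0.9891 mol; normalising gives C 3.999, H 1.000, F 2.001, N 1.003
→ C4HF2N

C4HF2N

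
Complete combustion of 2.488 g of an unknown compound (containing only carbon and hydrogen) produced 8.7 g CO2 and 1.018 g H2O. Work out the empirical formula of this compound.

mol C = 8.7 / 44.01 = 0.1977; mass C = 0.1977 × 12.01 = 2.374 g
mol H = 2 × (1.018 / 18.02) = 0.1130; mass H = 0.1130 × 1.008 = 0.1139 g
Divide by the smallest (0.113 mol H): C 1.750, H 1.000
Multiply by 4: C 7.00, H 4.00 → C7H4

C7H4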